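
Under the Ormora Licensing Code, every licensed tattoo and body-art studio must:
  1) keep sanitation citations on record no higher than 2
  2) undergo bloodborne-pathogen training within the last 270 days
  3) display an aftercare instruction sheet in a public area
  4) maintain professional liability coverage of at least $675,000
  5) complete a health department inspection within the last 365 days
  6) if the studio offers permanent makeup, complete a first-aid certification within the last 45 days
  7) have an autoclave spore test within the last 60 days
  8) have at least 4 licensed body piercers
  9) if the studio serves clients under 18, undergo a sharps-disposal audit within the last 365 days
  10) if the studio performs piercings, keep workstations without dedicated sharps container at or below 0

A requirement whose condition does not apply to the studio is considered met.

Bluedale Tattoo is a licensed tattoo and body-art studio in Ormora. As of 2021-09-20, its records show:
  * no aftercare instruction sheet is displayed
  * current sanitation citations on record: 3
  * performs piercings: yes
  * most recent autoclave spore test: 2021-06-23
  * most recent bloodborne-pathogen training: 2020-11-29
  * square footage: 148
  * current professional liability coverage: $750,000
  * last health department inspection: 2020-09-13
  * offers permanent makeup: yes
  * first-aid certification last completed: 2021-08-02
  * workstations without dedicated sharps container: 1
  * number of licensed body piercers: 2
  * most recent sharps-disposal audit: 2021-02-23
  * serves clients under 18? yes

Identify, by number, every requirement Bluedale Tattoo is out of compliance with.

1, 2, 3, 5, 6, 7, 8, 10

1. sanitation citations on record 3 > 2 → not met
2. bloodborne-pathogen training 295 days ago vs limit 270 → not met
3. aftercare instruction sheet absent → not met
4. professional liability coverage $750,000 ≥ $675,000 → met
5. health department inspection 372 days ago vs limit 365 → not met
6. condition 'offers permanent makeup' holds; first-aid certification 49 days ago vs limit 45 → not met
7. autoclave spore test 89 days ago vs limit 60 → not met
8. licensed body piercers 2 < 4 → not met
9. condition 'serves clients under 18' holds; sharps-disposal audit 209 days ago vs limit 365 → met
10. condition 'performs piercings' holds; workstations without dedicated sharps container 1 > 0 → not met
Not met: 1, 2, 3, 5, 6, 7, 8, 10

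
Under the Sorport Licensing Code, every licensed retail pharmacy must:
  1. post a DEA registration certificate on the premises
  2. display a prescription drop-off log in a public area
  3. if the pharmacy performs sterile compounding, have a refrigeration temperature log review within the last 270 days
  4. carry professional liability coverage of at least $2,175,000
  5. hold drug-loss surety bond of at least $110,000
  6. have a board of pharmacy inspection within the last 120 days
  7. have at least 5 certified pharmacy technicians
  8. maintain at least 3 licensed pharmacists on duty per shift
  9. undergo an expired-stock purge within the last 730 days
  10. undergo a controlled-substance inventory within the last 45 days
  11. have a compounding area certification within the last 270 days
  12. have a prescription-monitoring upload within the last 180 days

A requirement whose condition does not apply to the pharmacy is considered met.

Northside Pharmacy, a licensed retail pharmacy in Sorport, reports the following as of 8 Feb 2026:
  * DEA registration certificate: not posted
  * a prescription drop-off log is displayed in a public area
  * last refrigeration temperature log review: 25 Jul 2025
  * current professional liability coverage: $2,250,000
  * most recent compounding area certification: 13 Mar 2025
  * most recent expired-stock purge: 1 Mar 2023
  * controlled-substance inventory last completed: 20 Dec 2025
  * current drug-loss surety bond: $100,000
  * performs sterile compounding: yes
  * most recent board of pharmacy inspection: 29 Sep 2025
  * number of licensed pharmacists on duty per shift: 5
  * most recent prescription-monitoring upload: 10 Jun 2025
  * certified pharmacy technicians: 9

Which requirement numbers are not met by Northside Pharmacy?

1. DEA registration certificate absent → not met
2. prescription drop-off log present → met
3. condition 'performs sterile compounding' holds; refrigeration temperature log review 198 days ago vs limit 270 → met
4. professional liability coverage $2,250,000 ≥ $2,175,000 → met
5. drug-loss surety bond $100,000 < $110,000 → not met
6. board of pharmacy inspection 132 days ago vs limit 120 → not met
7. certified pharmacy technicians 9 ≥ 5 → met
8. licensed pharmacists on duty per shift 5 ≥ 3 → met
9. expired-stock purge 1075 days ago vs limit 730 → not met
10. controlled-substance inventory 50 days ago vs limit 45 → not met
11. compounding area certification 332 days ago vs limit 270 → not met
12. prescription-monitoring upload 243 days ago vs limit 180 → not met
Not met: 1, 5, 6, 9, 10, 11, 12

1, 5, 6, 9, 10, 11, 12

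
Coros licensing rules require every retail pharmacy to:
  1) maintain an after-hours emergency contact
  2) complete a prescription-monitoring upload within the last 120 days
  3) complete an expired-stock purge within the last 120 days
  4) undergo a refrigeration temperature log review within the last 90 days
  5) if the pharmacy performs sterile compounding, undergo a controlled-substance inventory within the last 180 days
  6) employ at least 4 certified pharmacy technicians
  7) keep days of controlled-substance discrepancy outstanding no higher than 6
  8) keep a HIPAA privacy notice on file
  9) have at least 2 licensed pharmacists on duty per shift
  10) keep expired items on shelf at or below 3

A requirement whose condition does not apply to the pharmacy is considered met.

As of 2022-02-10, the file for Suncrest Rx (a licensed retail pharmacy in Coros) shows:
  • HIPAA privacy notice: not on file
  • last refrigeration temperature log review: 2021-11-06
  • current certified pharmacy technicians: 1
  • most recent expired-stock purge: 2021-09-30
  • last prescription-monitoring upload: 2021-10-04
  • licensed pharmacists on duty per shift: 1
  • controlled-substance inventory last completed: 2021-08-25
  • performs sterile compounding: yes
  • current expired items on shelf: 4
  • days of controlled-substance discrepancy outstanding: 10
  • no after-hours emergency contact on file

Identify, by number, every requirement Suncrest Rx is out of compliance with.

1. after-hours emergency contact absent → not met
2. prescription-monitoring upload 129 days ago vs limit 120 → not met
3. expired-stock purge 133 days ago vs limit 120 → not met
4. refrigeration temperature log review 96 days ago vs limit 90 → not met
5. condition 'performs sterile compounding' holds; controlled-substance inventory 169 days ago vs limit 180 → met
6. certified pharmacy technicians 1 < 4 → not met
7. days of controlled-substance discrepancy outstanding 10 > 6 → not met
8. HIPAA privacy notice absent → not met
9. licensed pharmacists on duty per shift 1 < 2 → not met
10. expired items on shelf 4 > 3 → not met
Not met: 1, 2, 3, 4, 6, 7, 8, 9, 10

1, 2, 3, 4, 6, 7, 8, 9, 10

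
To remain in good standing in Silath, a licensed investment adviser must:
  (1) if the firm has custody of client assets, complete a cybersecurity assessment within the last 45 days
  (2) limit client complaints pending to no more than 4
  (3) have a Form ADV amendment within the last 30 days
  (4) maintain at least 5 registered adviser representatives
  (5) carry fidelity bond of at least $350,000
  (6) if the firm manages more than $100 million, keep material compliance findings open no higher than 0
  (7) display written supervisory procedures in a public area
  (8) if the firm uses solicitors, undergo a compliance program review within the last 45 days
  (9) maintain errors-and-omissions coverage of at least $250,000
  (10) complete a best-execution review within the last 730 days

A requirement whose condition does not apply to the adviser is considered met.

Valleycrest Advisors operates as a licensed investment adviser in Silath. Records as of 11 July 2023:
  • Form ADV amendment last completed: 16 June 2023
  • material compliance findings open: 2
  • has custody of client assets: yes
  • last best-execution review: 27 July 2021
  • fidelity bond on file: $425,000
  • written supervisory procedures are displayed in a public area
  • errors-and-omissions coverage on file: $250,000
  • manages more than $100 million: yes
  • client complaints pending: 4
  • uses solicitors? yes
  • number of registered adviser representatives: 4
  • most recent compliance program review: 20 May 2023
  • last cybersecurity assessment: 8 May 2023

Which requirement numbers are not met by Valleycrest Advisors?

1. condition 'has custody of client assets' holds; cybersecurity assessment 64 days ago vs limit 45 → not met
2. client complaints pending 4 ≤ 4 → met
3. Form ADV amendment 25 days ago vs limit 30 → met
4. registered adviser representatives 4 < 5 → not met
5. fidelity bond $425,000 ≥ $350,000 → met
6. condition 'manages more than $100 million' holds; material compliance findings open 2 > 0 → not met
7. written supervisory procedures present → met
8. condition 'uses solicitors' holds; compliance program review 52 days ago vs limit 45 → not met
9. errors-and-omissions coverage $250,000 ≥ $250,000 → met
10. best-execution review 714 days ago vs limit 730 → met
Not met: 1, 4, 6, 8

1, 4, 6, 8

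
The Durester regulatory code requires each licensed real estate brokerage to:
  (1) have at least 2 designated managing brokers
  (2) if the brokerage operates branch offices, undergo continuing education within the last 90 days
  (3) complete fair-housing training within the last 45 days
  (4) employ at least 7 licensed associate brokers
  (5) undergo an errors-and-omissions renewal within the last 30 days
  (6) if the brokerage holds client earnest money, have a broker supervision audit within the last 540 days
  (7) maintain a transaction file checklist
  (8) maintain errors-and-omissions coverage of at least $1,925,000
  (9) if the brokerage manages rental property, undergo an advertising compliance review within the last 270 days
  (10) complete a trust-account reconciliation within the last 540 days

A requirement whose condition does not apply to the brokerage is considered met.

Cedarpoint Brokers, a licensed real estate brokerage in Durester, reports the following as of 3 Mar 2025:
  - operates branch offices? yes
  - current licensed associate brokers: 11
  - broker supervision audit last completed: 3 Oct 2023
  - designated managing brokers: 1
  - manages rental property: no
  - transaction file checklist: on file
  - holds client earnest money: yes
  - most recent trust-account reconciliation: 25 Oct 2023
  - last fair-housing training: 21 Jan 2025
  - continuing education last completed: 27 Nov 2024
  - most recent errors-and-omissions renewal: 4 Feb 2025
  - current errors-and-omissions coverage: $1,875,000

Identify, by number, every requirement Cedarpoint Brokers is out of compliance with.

1, 2, 8

1. designated managing brokers 1 < 2 → not met
2. condition 'operates branch offices' holds; continuing education 96 days ago vs limit 90 → not met
3. fair-housing training 41 days ago vs limit 45 → met
4. licensed associate brokers 11 ≥ 7 → met
5. errors-and-omissions renewal 27 days ago vs limit 30 → met
6. condition 'holds client earnest money' holds; broker supervision audit 517 days ago vs limit 540 → met
7. transaction file checklist present → met
8. errors-and-omissions coverage $1,875,000 < $1,925,000 → not met
9. condition 'manages rental property' does not hold → requirement n/a → met
10. trust-account reconciliation 495 days ago vs limit 540 → met
Not met: 1, 2, 8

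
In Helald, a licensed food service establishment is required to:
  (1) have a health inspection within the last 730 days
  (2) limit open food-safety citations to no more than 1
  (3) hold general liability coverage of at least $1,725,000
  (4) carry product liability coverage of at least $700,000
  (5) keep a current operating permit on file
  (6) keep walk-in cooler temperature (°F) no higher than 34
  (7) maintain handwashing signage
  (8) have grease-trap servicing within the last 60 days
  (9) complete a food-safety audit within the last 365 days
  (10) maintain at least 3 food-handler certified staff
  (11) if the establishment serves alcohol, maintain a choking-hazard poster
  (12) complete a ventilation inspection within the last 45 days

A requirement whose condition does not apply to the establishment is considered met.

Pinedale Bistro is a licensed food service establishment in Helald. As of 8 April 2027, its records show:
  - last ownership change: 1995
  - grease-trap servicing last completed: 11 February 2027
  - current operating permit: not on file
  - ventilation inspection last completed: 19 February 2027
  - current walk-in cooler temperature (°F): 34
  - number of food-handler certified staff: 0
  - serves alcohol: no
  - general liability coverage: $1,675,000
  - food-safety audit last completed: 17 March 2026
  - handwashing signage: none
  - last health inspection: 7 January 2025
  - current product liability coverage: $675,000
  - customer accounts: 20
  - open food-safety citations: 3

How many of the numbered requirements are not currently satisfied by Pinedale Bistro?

9

1. health inspection 821 days ago vs limit 730 → not met
2. open food-safety citations 3 > 1 → not met
3. general liability coverage $1,675,000 < $1,725,000 → not met
4. product liability coverage $675,000 < $700,000 → not met
5. current operating permit absent → not met
6. walk-in cooler temperature (°F) 34 ≤ 34 → met
7. handwashing signage absent → not met
8. grease-trap servicing 56 days ago vs limit 60 → met
9. food-safety audit 387 days ago vs limit 365 → not met
10. food-handler certified staff 0 < 3 → not met
11. condition 'serves alcohol' does not hold → requirement n/a → met
12. ventilation inspection 48 days ago vs limit 45 → not met
Not met: 9 of 12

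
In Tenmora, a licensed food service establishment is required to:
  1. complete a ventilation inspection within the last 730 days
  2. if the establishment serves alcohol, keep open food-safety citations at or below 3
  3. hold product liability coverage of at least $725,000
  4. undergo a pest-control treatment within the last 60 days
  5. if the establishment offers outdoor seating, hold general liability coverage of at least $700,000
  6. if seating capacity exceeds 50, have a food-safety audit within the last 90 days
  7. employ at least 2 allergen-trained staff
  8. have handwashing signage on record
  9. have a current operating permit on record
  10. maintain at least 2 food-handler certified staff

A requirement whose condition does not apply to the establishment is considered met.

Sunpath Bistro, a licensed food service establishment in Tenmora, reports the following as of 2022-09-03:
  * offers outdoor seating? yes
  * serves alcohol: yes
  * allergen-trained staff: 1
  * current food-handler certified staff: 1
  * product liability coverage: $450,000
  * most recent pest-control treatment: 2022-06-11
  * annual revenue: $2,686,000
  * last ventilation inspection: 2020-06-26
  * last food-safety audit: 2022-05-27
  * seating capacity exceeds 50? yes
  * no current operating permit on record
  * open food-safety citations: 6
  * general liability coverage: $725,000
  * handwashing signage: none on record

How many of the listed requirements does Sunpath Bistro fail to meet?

1. ventilation inspection 799 days ago vs limit 730 → not met
2. condition 'serves alcohol' holds; open food-safety citations 6 > 3 → not met
3. product liability coverage $450,000 < $725,000 → not met
4. pest-control treatment 84 days ago vs limit 60 → not met
5. condition 'offers outdoor seating' holds; general liability coverage $725,000 ≥ $700,000 → met
6. condition 'seating capacity exceeds 50' holds; food-safety audit 99 days ago vs limit 90 → not met
7. allergen-trained staff 1 < 2 → not met
8. handwashing signage absent → not met
9. current operating permit absent → not met
10. food-handler certified staff 1 < 2 → not met
Not met: 9 of 10

9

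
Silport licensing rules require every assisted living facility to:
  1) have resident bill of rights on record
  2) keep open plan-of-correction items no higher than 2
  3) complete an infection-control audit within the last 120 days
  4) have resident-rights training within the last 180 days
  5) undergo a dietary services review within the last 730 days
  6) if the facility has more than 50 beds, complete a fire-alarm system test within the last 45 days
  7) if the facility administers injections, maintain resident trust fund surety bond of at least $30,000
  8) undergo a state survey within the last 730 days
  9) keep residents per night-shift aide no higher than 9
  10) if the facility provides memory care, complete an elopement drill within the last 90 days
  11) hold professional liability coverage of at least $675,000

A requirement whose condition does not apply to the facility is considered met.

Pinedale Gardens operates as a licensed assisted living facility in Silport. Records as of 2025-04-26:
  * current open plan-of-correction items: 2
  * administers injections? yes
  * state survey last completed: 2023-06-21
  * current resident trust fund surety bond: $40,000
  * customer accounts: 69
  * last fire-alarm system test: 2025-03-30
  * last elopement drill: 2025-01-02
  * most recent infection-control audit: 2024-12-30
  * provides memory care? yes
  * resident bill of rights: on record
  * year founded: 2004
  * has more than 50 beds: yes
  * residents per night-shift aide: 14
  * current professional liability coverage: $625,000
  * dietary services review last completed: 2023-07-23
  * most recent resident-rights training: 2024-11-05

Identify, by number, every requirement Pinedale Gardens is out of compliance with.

1. resident bill of rights present → met
2. open plan-of-correction items 2 ≤ 2 → met
3. infection-control audit 117 days ago vs limit 120 → met
4. resident-rights training 172 days ago vs limit 180 → met
5. dietary services review 643 days ago vs limit 730 → met
6. condition 'has more than 50 beds' holds; fire-alarm system test 27 days ago vs limit 45 → met
7. condition 'administers injections' holds; resident trust fund surety bond $40,000 ≥ $30,000 → met
8. state survey 675 days ago vs limit 730 → met
9. residents per night-shift aide 14 > 9 → not met
10. condition 'provides memory care' holds; elopement drill 114 days ago vs limit 90 → not met
11. professional liability coverage $625,000 < $675,000 → not met
Not met: 9, 10, 11

9, 10, 11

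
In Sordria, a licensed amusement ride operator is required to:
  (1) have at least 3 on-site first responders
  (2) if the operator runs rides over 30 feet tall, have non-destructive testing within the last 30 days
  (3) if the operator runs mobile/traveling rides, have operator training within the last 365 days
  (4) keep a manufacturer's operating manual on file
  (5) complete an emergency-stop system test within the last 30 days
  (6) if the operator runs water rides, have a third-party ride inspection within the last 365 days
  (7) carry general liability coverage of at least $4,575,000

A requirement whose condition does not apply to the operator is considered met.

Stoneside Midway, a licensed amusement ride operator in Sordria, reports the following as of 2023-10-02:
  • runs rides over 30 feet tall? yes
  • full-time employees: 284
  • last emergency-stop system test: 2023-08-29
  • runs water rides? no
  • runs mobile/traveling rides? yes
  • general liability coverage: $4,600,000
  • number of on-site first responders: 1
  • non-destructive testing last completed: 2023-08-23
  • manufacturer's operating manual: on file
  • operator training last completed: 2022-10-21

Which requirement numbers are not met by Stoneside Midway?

1. on-site first responders 1 < 3 → not met
2. condition 'runs rides over 30 feet tall' holds; non-destructive testing 40 days ago vs limit 30 → not met
3. condition 'runs mobile/traveling rides' holds; operator training 346 days ago vs limit 365 → met
4. manufacturer's operating manual present → met
5. emergency-stop system test 34 days ago vs limit 30 → not met
6. condition 'runs water rides' does not hold → requirement n/a → met
7. general liability coverage $4,600,000 ≥ $4,575,000 → met
Not met: 1, 2, 5

1, 2, 5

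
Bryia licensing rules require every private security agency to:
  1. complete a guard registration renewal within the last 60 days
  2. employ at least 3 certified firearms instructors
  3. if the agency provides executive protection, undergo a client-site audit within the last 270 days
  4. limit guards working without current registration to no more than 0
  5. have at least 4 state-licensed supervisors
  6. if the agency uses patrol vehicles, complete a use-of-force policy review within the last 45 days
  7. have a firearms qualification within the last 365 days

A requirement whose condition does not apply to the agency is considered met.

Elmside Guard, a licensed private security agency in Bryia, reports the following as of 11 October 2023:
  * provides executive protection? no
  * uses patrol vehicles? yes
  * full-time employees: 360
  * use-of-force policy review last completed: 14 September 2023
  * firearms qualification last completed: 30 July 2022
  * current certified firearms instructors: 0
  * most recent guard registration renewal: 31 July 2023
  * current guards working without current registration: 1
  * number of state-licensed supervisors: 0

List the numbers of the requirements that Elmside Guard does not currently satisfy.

1. guard registration renewal 72 days ago vs limit 60 → not met
2. certified firearms instructors 0 < 3 → not met
3. condition 'provides executive protection' does not hold → requirement n/a → met
4. guards working without current registration 1 > 0 → not met
5. state-licensed supervisors 0 < 4 → not met
6. condition 'uses patrol vehicles' holds; use-of-force policy review 27 days ago vs limit 45 → met
7. firearms qualification 438 days ago vs limit 365 → not met
Not met: 1, 2, 4, 5, 7

1, 2, 4, 5, 7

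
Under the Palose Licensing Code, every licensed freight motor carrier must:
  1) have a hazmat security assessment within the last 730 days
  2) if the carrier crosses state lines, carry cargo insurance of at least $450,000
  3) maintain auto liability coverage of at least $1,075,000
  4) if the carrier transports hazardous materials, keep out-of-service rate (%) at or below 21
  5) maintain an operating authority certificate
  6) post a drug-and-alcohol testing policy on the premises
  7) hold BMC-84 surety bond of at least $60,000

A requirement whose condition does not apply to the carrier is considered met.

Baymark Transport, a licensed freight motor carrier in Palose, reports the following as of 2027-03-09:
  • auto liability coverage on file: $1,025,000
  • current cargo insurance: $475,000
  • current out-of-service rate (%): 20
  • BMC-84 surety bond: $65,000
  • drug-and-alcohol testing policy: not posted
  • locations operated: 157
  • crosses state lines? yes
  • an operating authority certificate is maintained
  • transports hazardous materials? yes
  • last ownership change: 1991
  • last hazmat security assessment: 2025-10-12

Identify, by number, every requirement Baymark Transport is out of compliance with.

1. hazmat security assessment 513 days ago vs limit 730 → met
2. condition 'crosses state lines' holds; cargo insurance $475,000 ≥ $450,000 → met
3. auto liability coverage $1,025,000 < $1,075,000 → not met
4. condition 'transports hazardous materials' holds; out-of-service rate (%) 20 ≤ 21 → met
5. operating authority certificate present → met
6. drug-and-alcohol testing policy absent → not met
7. BMC-84 surety bond $65,000 ≥ $60,000 → met
Not met: 3, 6

3, 6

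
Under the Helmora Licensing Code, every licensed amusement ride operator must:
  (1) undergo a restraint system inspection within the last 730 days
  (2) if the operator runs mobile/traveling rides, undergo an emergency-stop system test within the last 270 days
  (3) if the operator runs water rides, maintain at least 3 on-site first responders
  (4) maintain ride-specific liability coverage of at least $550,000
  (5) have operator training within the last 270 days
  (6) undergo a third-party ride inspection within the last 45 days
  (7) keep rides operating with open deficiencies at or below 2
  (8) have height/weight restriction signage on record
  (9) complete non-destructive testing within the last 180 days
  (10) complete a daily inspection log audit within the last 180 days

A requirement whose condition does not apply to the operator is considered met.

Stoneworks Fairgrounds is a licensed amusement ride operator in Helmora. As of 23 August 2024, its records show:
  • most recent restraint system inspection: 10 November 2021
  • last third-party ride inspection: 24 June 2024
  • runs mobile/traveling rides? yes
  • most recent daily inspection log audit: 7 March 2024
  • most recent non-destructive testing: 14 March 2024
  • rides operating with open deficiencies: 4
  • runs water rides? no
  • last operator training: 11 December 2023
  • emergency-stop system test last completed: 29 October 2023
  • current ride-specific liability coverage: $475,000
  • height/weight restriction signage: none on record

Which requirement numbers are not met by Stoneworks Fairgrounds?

1, 2, 4, 6, 7, 8

1. restraint system inspection 1017 days ago vs limit 730 → not met
2. condition 'runs mobile/traveling rides' holds; emergency-stop system test 299 days ago vs limit 270 → not met
3. condition 'runs water rides' does not hold → requirement n/a → met
4. ride-specific liability coverage $475,000 < $550,000 → not met
5. operator training 256 days ago vs limit 270 → met
6. third-party ride inspection 60 days ago vs limit 45 → not met
7. rides operating with open deficiencies 4 > 2 → not met
8. height/weight restriction signage absent → not met
9. non-destructive testing 162 days ago vs limit 180 → met
10. daily inspection log audit 169 days ago vs limit 180 → met
Not met: 1, 2, 4, 6, 7, 8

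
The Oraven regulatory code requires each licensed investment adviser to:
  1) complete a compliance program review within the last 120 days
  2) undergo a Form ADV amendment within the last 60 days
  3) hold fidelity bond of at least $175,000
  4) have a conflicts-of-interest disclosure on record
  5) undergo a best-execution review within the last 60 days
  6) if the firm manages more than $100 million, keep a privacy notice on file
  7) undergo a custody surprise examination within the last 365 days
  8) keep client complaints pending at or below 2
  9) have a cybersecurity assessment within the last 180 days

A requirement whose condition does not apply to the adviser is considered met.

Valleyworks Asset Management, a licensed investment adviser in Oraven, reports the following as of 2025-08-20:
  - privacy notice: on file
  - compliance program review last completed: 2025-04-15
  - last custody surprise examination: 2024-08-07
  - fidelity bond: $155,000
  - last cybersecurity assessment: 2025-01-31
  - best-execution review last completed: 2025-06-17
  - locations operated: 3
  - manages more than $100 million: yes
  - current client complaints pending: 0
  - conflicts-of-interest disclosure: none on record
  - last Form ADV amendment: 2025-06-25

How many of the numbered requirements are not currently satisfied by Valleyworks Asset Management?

6

1. compliance program review 127 days ago vs limit 120 → not met
2. Form ADV amendment 56 days ago vs limit 60 → met
3. fidelity bond $155,000 < $175,000 → not met
4. conflicts-of-interest disclosure absent → not met
5. best-execution review 64 days ago vs limit 60 → not met
6. condition 'manages more than $100 million' holds; privacy notice present → met
7. custody surprise examination 378 days ago vs limit 365 → not met
8. client complaints pending 0 ≤ 2 → met
9. cybersecurity assessment 201 days ago vs limit 180 → not met
Not met: 6 of 9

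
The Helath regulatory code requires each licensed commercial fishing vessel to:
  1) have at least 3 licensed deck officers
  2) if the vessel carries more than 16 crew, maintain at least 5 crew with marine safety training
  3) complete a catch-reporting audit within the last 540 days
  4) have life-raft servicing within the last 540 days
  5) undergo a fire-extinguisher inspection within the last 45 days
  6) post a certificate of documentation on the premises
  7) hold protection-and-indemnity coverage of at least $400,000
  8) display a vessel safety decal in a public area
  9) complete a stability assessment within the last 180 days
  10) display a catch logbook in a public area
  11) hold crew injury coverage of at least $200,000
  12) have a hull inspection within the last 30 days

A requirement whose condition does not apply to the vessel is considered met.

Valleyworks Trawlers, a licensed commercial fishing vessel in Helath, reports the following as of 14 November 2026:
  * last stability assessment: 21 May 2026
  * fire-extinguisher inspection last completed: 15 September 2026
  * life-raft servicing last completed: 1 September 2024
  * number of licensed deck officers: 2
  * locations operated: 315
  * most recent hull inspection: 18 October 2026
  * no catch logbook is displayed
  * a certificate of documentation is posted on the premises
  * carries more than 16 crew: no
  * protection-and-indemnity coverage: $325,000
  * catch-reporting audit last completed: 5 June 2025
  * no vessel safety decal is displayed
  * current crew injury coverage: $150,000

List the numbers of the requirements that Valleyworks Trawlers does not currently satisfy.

1. licensed deck officers 2 < 3 → not met
2. condition 'carries more than 16 crew' does not hold → requirement n/a → met
3. catch-reporting audit 527 days ago vs limit 540 → met
4. life-raft servicing 804 days ago vs limit 540 → not met
5. fire-extinguisher inspection 60 days ago vs limit 45 → not met
6. certificate of documentation present → met
7. protection-and-indemnity coverage $325,000 < $400,000 → not met
8. vessel safety decal absent → not met
9. stability assessment 177 days ago vs limit 180 → met
10. catch logbook absent → not met
11. crew injury coverage $150,000 < $200,000 → not met
12. hull inspection 27 days ago vs limit 30 → met
Not met: 1, 4, 5, 7, 8, 10, 11

1, 4, 5, 7, 8, 10, 11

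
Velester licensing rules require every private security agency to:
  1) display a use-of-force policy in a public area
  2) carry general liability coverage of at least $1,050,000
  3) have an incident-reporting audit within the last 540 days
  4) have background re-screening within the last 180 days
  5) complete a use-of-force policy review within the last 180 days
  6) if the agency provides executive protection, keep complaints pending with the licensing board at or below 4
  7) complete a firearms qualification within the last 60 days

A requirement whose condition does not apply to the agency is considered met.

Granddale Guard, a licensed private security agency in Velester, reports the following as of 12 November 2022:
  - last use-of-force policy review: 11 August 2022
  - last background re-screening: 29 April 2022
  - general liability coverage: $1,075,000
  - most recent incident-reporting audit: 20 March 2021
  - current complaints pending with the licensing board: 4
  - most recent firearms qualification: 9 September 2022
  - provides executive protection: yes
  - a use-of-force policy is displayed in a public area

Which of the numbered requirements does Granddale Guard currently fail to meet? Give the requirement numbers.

1. use-of-force policy present → met
2. general liability coverage $1,075,000 ≥ $1,050,000 → met
3. incident-reporting audit 602 days ago vs limit 540 → not met
4. background re-screening 197 days ago vs limit 180 → not met
5. use-of-force policy review 93 days ago vs limit 180 → met
6. condition 'provides executive protection' holds; complaints pending with the licensing board 4 ≤ 4 → met
7. firearms qualification 64 days ago vs limit 60 → not met
Not met: 3, 4, 7

3, 4, 7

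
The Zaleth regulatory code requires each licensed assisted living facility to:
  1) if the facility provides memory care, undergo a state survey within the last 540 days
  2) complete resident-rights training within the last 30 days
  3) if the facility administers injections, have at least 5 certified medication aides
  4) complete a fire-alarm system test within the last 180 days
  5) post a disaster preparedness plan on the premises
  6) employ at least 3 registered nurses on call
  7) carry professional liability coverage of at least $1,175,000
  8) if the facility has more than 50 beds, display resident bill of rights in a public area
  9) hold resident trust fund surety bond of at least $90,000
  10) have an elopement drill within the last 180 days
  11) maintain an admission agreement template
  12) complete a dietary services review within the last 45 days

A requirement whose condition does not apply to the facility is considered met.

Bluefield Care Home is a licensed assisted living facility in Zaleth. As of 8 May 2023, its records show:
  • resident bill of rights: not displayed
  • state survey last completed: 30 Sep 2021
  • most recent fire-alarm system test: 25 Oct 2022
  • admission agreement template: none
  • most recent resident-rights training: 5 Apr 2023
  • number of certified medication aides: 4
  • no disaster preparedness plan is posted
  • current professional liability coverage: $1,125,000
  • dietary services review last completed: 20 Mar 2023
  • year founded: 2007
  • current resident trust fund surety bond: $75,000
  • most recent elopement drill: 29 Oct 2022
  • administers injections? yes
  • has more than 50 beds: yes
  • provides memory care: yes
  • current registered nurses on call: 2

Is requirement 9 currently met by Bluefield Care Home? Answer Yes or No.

No

9. resident trust fund surety bond $75,000 < $90,000 → not met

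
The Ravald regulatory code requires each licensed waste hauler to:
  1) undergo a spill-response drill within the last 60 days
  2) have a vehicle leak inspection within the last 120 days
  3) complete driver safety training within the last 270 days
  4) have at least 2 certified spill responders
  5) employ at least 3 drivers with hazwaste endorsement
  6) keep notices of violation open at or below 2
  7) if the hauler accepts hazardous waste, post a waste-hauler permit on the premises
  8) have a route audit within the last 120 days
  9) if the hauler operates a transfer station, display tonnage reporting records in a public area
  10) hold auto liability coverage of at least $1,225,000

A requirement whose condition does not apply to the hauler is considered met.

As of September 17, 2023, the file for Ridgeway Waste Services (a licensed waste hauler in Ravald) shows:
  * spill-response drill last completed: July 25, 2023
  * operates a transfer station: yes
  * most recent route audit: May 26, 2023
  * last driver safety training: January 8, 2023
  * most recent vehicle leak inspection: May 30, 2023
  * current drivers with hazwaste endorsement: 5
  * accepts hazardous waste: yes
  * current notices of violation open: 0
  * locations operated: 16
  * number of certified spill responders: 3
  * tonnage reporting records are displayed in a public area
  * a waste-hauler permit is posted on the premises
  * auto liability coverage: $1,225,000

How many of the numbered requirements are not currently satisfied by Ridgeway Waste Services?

0

1. spill-response drill 54 days ago vs limit 60 → met
2. vehicle leak inspection 110 days ago vs limit 120 → met
3. driver safety training 252 days ago vs limit 270 → met
4. certified spill responders 3 ≥ 2 → met
5. drivers with hazwaste endorsement 5 ≥ 3 → met
6. notices of violation open 0 ≤ 2 → met
7. condition 'accepts hazardous waste' holds; waste-hauler permit present → met
8. route audit 114 days ago vs limit 120 → met
9. condition 'operates a transfer station' holds; tonnage reporting records present → met
10. auto liability coverage $1,225,000 ≥ $1,225,000 → met
Not met: 0 of 10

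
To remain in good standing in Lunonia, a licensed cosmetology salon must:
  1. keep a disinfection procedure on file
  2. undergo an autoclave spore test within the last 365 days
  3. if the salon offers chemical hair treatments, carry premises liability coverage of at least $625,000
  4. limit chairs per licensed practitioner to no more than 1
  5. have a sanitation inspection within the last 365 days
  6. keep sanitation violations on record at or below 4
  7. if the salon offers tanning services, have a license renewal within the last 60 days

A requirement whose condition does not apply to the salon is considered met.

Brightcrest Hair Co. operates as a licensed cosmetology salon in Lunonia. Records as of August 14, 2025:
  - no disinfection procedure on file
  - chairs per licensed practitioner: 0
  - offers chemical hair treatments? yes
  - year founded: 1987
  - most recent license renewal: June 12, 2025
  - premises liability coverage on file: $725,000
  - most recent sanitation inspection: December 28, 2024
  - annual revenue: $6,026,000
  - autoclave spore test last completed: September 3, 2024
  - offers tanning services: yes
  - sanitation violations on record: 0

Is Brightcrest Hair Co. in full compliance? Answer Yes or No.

No

1. disinfection procedure absent → not met
2. autoclave spore test 345 days ago vs limit 365 → met
3. condition 'offers chemical hair treatments' holds; premises liability coverage $725,000 ≥ $625,000 → met
4. chairs per licensed practitioner 0 ≤ 1 → met
5. sanitation inspection 229 days ago vs limit 365 → met
6. sanitation violations on record 0 ≤ 4 → met
7. condition 'offers tanning services' holds; license renewal 63 days ago vs limit 60 → not met
Not met: 1, 7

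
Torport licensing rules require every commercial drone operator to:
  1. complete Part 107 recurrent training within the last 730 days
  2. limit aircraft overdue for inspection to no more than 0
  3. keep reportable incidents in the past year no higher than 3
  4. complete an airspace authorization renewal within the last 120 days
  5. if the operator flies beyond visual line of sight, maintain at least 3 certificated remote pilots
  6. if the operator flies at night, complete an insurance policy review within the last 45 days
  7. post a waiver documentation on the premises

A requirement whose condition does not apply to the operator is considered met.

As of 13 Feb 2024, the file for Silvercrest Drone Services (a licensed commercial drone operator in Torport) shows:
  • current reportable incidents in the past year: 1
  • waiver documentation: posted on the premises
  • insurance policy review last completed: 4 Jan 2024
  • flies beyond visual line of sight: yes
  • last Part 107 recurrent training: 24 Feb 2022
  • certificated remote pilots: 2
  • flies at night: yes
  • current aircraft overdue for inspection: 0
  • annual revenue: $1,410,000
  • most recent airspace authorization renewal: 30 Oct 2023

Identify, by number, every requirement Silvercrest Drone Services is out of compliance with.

5

1. Part 107 recurrent training 719 days ago vs limit 730 → met
2. aircraft overdue for inspection 0 ≤ 0 → met
3. reportable incidents in the past year 1 ≤ 3 → met
4. airspace authorization renewal 106 days ago vs limit 120 → met
5. condition 'flies beyond visual line of sight' holds; certificated remote pilots 2 < 3 → not met
6. condition 'flies at night' holds; insurance policy review 40 days ago vs limit 45 → met
7. waiver documentation present → met
Not met: 5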